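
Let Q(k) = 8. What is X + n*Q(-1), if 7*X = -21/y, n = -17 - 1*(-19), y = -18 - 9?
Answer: 145/9 ≈ 16.111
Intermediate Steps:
y = -27
n = 2 (n = -17 + 19 = 2)
X = 1/9 (X = (-21/(-27))/7 = (-21*(-1/27))/7 = (1/7)*(7/9) = 1/9 ≈ 0.11111)
X + n*Q(-1) = 1/9 + 2*8 = 1/9 + 16 = 145/9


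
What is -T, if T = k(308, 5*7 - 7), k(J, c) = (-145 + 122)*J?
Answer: 7084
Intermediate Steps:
k(J, c) = -23*J
T = -7084 (T = -23*308 = -7084)
-T = -1*(-7084) = 7084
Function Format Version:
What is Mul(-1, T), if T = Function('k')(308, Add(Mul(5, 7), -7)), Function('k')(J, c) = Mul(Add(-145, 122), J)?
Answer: 7084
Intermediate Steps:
Function('k')(J, c) = Mul(-23, J)
T = -7084 (T = Mul(-23, 308) = -7084)
Mul(-1, T) = Mul(-1, -7084) = 7084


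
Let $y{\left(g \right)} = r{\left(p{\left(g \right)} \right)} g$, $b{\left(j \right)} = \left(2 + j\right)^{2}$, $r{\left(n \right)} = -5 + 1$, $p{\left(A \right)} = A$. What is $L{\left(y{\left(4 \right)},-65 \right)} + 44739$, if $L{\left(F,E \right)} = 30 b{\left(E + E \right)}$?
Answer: $536259$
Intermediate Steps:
$r{\left(n \right)} = -4$
$y{\left(g \right)} = - 4 g$
$L{\left(F,E \right)} = 30 \left(2 + 2 E\right)^{2}$ ($L{\left(F,E \right)} = 30 \left(2 + \left(E + E\right)\right)^{2} = 30 \left(2 + 2 E\right)^{2}$)
$L{\left(y{\left(4 \right)},-65 \right)} + 44739 = 120 \left(1 - 65\right)^{2} + 44739 = 120 \left(-64\right)^{2} + 44739 = 120 \cdot 4096 + 44739 = 491520 + 44739 = 536259$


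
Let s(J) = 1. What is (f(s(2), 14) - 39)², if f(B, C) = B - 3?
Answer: 1681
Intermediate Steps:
f(B, C) = -3 + B
(f(s(2), 14) - 39)² = ((-3 + 1) - 39)² = (-2 - 39)² = (-41)² = 1681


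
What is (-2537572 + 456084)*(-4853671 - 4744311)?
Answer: 19978084357216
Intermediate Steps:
(-2537572 + 456084)*(-4853671 - 4744311) = -2081488*(-9597982) = 19978084357216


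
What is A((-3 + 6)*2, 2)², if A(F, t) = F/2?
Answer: 9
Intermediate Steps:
A(F, t) = F/2 (A(F, t) = F*(½) = F/2)
A((-3 + 6)*2, 2)² = (((-3 + 6)*2)/2)² = ((3*2)/2)² = ((½)*6)² = 3² = 9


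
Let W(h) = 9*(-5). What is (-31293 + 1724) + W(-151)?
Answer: -29614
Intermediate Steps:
W(h) = -45
(-31293 + 1724) + W(-151) = (-31293 + 1724) - 45 = -29569 - 45 = -29614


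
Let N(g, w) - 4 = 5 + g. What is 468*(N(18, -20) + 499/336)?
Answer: 373269/28 ≈ 13331.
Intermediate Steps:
N(g, w) = 9 + g (N(g, w) = 4 + (5 + g) = 9 + g)
468*(N(18, -20) + 499/336) = 468*((9 + 18) + 499/336) = 468*(27 + 499*(1/336)) = 468*(27 + 499/336) = 468*(9571/336) = 373269/28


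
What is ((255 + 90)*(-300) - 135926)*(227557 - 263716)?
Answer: 8657404734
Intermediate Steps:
((255 + 90)*(-300) - 135926)*(227557 - 263716) = (345*(-300) - 135926)*(-36159) = (-103500 - 135926)*(-36159) = -239426*(-36159) = 8657404734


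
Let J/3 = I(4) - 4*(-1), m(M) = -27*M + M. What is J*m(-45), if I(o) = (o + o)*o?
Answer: 126360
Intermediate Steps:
I(o) = 2*o**2 (I(o) = (2*o)*o = 2*o**2)
m(M) = -26*M
J = 108 (J = 3*(2*4**2 - 4*(-1)) = 3*(2*16 + 4) = 3*(32 + 4) = 3*36 = 108)
J*m(-45) = 108*(-26*(-45)) = 108*1170 = 126360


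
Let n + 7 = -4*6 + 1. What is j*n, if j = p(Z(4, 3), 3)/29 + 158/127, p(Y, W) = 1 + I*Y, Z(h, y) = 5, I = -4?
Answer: -65070/3683 ≈ -17.668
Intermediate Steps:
p(Y, W) = 1 - 4*Y
n = -30 (n = -7 + (-4*6 + 1) = -7 + (-24 + 1) = -7 - 23 = -30)
j = 2169/3683 (j = (1 - 4*5)/29 + 158/127 = (1 - 20)*(1/29) + 158*(1/127) = -19*1/29 + 158/127 = -19/29 + 158/127 = 2169/3683 ≈ 0.58892)
j*n = (2169/3683)*(-30) = -65070/3683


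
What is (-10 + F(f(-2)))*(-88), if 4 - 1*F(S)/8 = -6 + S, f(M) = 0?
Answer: -6160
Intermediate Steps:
F(S) = 80 - 8*S (F(S) = 32 - 8*(-6 + S) = 32 + (48 - 8*S) = 80 - 8*S)
(-10 + F(f(-2)))*(-88) = (-10 + (80 - 8*0))*(-88) = (-10 + (80 + 0))*(-88) = (-10 + 80)*(-88) = 70*(-88) = -6160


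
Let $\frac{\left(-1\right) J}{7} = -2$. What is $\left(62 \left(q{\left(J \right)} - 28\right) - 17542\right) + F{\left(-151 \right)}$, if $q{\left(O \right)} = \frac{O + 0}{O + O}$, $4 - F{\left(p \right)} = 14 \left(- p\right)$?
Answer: $-21357$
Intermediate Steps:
$J = 14$ ($J = \left(-7\right) \left(-2\right) = 14$)
$F{\left(p \right)} = 4 + 14 p$ ($F{\left(p \right)} = 4 - 14 \left(- p\right) = 4 - - 14 p = 4 + 14 p$)
$q{\left(O \right)} = \frac{1}{2}$ ($q{\left(O \right)} = \frac{O}{2 O} = O \frac{1}{2 O} = \frac{1}{2}$)
$\left(62 \left(q{\left(J \right)} - 28\right) - 17542\right) + F{\left(-151 \right)} = \left(62 \left(\frac{1}{2} - 28\right) - 17542\right) + \left(4 + 14 \left(-151\right)\right) = \left(62 \left(- \frac{55}{2}\right) - 17542\right) + \left(4 - 2114\right) = \left(-1705 - 17542\right) - 2110 = -19247 - 2110 = -21357$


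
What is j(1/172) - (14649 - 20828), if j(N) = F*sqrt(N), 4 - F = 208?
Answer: 6179 - 102*sqrt(43)/43 ≈ 6163.4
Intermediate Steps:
F = -204 (F = 4 - 1*208 = 4 - 208 = -204)
j(N) = -204*sqrt(N)
j(1/172) - (14649 - 20828) = -204*sqrt(43)/86 - (14649 - 20828) = -102*sqrt(43)/43 - 1*(-6179) = -102*sqrt(43)/43 + 6179 = 6179 - 102*sqrt(43)/43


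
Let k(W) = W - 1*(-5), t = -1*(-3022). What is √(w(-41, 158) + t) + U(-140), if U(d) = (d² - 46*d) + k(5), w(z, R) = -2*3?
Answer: 26050 + 2*√754 ≈ 26105.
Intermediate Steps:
w(z, R) = -6
t = 3022
k(W) = 5 + W (k(W) = W + 5 = 5 + W)
U(d) = 10 + d² - 46*d (U(d) = (d² - 46*d) + (5 + 5) = (d² - 46*d) + 10 = 10 + d² - 46*d)
√(w(-41, 158) + t) + U(-140) = √(-6 + 3022) + (10 + (-140)² - 46*(-140)) = √3016 + (10 + 19600 + 6440) = 2*√754 + 26050 = 26050 + 2*√754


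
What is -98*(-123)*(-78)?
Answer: -940212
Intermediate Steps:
-98*(-123)*(-78) = 12054*(-78) = -940212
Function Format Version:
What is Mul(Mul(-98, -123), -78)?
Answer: -940212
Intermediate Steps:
Mul(Mul(-98, -123), -78) = Mul(12054, -78) = -940212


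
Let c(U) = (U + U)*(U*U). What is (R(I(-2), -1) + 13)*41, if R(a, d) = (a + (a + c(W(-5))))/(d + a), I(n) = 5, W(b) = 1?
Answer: 656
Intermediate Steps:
c(U) = 2*U³ (c(U) = (2*U)*U² = 2*U³)
R(a, d) = (2 + 2*a)/(a + d) (R(a, d) = (a + (a + 2*1³))/(d + a) = (a + (a + 2*1))/(a + d) = (a + (a + 2))/(a + d) = (a + (2 + a))/(a + d) = (2 + 2*a)/(a + d))
(R(I(-2), -1) + 13)*41 = (2*(1 + 5)/(5 - 1) + 13)*41 = (2*6/4 + 13)*41 = (2*(¼)*6 + 13)*41 = (3 + 13)*41 = 16*41 = 656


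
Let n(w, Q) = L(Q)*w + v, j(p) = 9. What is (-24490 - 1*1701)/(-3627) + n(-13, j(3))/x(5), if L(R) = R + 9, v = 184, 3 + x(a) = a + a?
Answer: 1987/25389 ≈ 0.078262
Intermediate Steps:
x(a) = -3 + 2*a (x(a) = -3 + (a + a) = -3 + 2*a)
L(R) = 9 + R
n(w, Q) = 184 + w*(9 + Q) (n(w, Q) = (9 + Q)*w + 184 = w*(9 + Q) + 184 = 184 + w*(9 + Q))
(-24490 - 1*1701)/(-3627) + n(-13, j(3))/x(5) = (-24490 - 1*1701)/(-3627) + (184 - 13*(9 + 9))/(-3 + 2*5) = (-24490 - 1701)*(-1/3627) + (184 - 13*18)/(-3 + 10) = -26191*(-1/3627) + (184 - 234)/7 = 26191/3627 - 50*⅐ = 26191/3627 - 50/7 = 1987/25389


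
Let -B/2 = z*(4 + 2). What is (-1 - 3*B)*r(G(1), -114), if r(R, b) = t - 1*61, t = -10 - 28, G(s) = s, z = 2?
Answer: -7029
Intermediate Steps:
t = -38
r(R, b) = -99 (r(R, b) = -38 - 1*61 = -38 - 61 = -99)
B = -24 (B = -4*(4 + 2) = -4*6 = -2*12 = -24)
(-1 - 3*B)*r(G(1), -114) = (-1 - 3*(-24))*(-99) = (-1 + 72)*(-99) = 71*(-99) = -7029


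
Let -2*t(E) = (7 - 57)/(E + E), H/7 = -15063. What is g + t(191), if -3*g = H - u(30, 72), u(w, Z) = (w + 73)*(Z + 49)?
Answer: 45039403/1146 ≈ 39301.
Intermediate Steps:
H = -105441 (H = 7*(-15063) = -105441)
t(E) = 25/(2*E) (t(E) = -(7 - 57)/(2*(E + E)) = -(-25)/(2*E) = 25/(2*E))
u(w, Z) = (49 + Z)*(73 + w) (u(w, Z) = (73 + w)*(49 + Z) = (49 + Z)*(73 + w))
g = 117904/3 (g = -(-105441 - (3577 + 49*30 + 73*72 + 72*30))/3 = -(-105441 - (3577 + 1470 + 5256 + 2160))/3 = -(-105441 - 1*12463)/3 = -(-105441 - 12463)/3 = -⅓*(-117904) = 117904/3 ≈ 39301.)
g + t(191) = 117904/3 + (25/2)/191 = 117904/3 + (25/2)*(1/191) = 117904/3 + 25/382 = 45039403/1146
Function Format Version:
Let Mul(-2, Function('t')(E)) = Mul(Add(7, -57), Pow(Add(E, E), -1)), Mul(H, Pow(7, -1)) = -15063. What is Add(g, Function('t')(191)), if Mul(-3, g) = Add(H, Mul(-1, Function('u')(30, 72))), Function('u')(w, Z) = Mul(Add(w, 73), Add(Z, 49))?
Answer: Rational(45039403, 1146) ≈ 39301.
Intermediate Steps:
H = -105441 (H = Mul(7, -15063) = -105441)
Function('t')(E) = Mul(Rational(25, 2), Pow(E, -1)) (Function('t')(E) = Mul(Rational(-1, 2), Mul(Add(7, -57), Pow(Add(E, E), -1))) = Mul(Rational(-1, 2), Mul(-50, Pow(Mul(2, E), -1))) = Mul(Rational(-1, 2), Mul(-50, Mul(Rational(1, 2), Pow(E, -1)))) = Mul(Rational(-1, 2), Mul(-25, Pow(E, -1))) = Mul(Rational(25, 2), Pow(E, -1)))
Function('u')(w, Z) = Mul(Add(49, Z), Add(73, w)) (Function('u')(w, Z) = Mul(Add(73, w), Add(49, Z)) = Mul(Add(49, Z), Add(73, w)))
g = Rational(117904, 3) (g = Mul(Rational(-1, 3), Add(-105441, Mul(-1, Add(3577, Mul(49, 30), Mul(73, 72), Mul(72, 30))))) = Mul(Rational(-1, 3), Add(-105441, Mul(-1, Add(3577, 1470, 5256, 2160)))) = Mul(Rational(-1, 3), Add(-105441, Mul(-1, 12463))) = Mul(Rational(-1, 3), Add(-105441, -12463)) = Mul(Rational(-1, 3), -117904) = Rational(117904, 3) ≈ 39301.)
Add(g, Function('t')(191)) = Add(Rational(117904, 3), Mul(Rational(25, 2), Pow(191, -1))) = Add(Rational(117904, 3), Mul(Rational(25, 2), Rational(1, 191))) = Add(Rational(117904, 3), Rational(25, 382)) = Rational(45039403, 1146)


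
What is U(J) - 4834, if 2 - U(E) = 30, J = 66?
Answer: -4862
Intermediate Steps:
U(E) = -28 (U(E) = 2 - 1*30 = 2 - 30 = -28)
U(J) - 4834 = -28 - 4834 = -4862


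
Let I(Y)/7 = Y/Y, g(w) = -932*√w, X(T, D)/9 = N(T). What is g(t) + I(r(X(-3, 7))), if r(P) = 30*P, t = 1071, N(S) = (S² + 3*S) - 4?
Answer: 7 - 2796*√119 ≈ -30494.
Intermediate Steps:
N(S) = -4 + S² + 3*S
X(T, D) = -36 + 9*T² + 27*T (X(T, D) = 9*(-4 + T² + 3*T) = -36 + 9*T² + 27*T)
I(Y) = 7 (I(Y) = 7*(Y/Y) = 7*1 = 7)
g(t) + I(r(X(-3, 7))) = -2796*√119 + 7 = 7 - 2796*√119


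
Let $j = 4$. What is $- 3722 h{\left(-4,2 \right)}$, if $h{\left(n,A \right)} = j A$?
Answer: $-29776$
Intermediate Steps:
$h{\left(n,A \right)} = 4 A$
$- 3722 h{\left(-4,2 \right)} = - 3722 \cdot 4 \cdot 2 = \left(-3722\right) 8 = -29776$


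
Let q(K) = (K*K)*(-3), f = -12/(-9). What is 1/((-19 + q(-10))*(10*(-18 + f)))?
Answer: 3/159500 ≈ 1.8809e-5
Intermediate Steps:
f = 4/3 (f = -12*(-⅑) = 4/3 ≈ 1.3333)
q(K) = -3*K² (q(K) = K²*(-3) = -3*K²)
1/((-19 + q(-10))*(10*(-18 + f))) = 1/((-19 - 3*(-10)²)*(10*(-18 + 4/3))) = 1/((-19 - 3*100)*(10*(-50/3))) = 1/((-19 - 300)*(-500/3)) = 1/(-319*(-500/3)) = 1/(159500/3) = 3/159500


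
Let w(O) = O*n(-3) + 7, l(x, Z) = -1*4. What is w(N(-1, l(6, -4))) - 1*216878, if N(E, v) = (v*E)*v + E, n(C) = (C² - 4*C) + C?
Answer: -217177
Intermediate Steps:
l(x, Z) = -4
n(C) = C² - 3*C
N(E, v) = E + E*v² (N(E, v) = (E*v)*v + E = E*v² + E = E + E*v²)
w(O) = 7 + 18*O (w(O) = O*(-3*(-3 - 3)) + 7 = O*(-3*(-6)) + 7 = O*18 + 7 = 18*O + 7 = 7 + 18*O)
w(N(-1, l(6, -4))) - 1*216878 = (7 + 18*(-(1 + (-4)²))) - 1*216878 = (7 + 18*(-(1 + 16))) - 216878 = (7 + 18*(-1*17)) - 216878 = (7 + 18*(-17)) - 216878 = (7 - 306) - 216878 = -299 - 216878 = -217177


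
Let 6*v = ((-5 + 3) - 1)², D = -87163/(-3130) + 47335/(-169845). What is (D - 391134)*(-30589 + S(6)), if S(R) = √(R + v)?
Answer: 7526631118493483/629130 - 41583597339743*√30/212645940 ≈ 1.1962e+10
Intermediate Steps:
D = 2931208237/106322970 (D = -87163*(-1/3130) + 47335*(-1/169845) = 87163/3130 - 9467/33969 = 2931208237/106322970 ≈ 27.569)
v = 3/2 (v = ((-5 + 3) - 1)²/6 = (-2 - 1)²/6 = (⅙)*(-3)² = (⅙)*9 = 3/2 ≈ 1.5000)
S(R) = √(3/2 + R) (S(R) = √(R + 3/2) = √(3/2 + R))
(D - 391134)*(-30589 + S(6)) = (2931208237/106322970 - 391134)*(-30589 + √(6 + 4*6)/2) = -41583597339743*(-30589 + √(6 + 24)/2)/106322970 = -41583597339743*(-30589 + √30/2)/106322970 = 7526631118493483/629130 - 41583597339743*√30/212645940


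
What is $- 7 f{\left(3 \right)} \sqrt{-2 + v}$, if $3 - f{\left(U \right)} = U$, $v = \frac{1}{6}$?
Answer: $0$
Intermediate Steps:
$v = \frac{1}{6} \approx 0.16667$
$f{\left(U \right)} = 3 - U$
$- 7 f{\left(3 \right)} \sqrt{-2 + v} = - 7 \left(3 - 3\right) \sqrt{-2 + \frac{1}{6}} = - 7 \left(3 - 3\right) \sqrt{- \frac{11}{6}} = \left(-7\right) 0 \frac{i \sqrt{66}}{6} = 0 \frac{i \sqrt{66}}{6} = 0$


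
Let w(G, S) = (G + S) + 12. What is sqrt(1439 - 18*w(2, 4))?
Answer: sqrt(1115) ≈ 33.392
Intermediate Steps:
w(G, S) = 12 + G + S
sqrt(1439 - 18*w(2, 4)) = sqrt(1439 - 18*(12 + 2 + 4)) = sqrt(1439 - 18*18) = sqrt(1439 - 324) = sqrt(1115)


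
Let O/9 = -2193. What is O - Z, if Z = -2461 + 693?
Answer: -17969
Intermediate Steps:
Z = -1768
O = -19737 (O = 9*(-2193) = -19737)
O - Z = -19737 - 1*(-1768) = -19737 + 1768 = -17969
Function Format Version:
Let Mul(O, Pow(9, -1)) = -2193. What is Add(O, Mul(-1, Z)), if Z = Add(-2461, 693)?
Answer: -17969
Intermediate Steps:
Z = -1768
O = -19737 (O = Mul(9, -2193) = -19737)
Add(O, Mul(-1, Z)) = Add(-19737, Mul(-1, -1768)) = Add(-19737, 1768) = -17969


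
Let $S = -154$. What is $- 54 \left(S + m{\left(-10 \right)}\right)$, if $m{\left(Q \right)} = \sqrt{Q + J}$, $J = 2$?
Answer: $8316 - 108 i \sqrt{2} \approx 8316.0 - 152.74 i$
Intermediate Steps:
$m{\left(Q \right)} = \sqrt{2 + Q}$ ($m{\left(Q \right)} = \sqrt{Q + 2} = \sqrt{2 + Q}$)
$- 54 \left(S + m{\left(-10 \right)}\right) = - 54 \left(-154 + \sqrt{2 - 10}\right) = - 54 \left(-154 + \sqrt{-8}\right) = - 54 \left(-154 + 2 i \sqrt{2}\right) = 8316 - 108 i \sqrt{2}$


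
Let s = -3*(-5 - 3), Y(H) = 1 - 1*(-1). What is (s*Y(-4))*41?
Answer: 1968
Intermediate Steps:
Y(H) = 2 (Y(H) = 1 + 1 = 2)
s = 24 (s = -3*(-8) = 24)
(s*Y(-4))*41 = (24*2)*41 = 48*41 = 1968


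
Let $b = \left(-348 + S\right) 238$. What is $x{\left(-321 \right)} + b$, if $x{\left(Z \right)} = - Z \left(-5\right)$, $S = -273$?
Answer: $-149403$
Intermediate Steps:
$b = -147798$ ($b = \left(-348 - 273\right) 238 = \left(-621\right) 238 = -147798$)
$x{\left(Z \right)} = 5 Z$
$x{\left(-321 \right)} + b = 5 \left(-321\right) - 147798 = -1605 - 147798 = -149403$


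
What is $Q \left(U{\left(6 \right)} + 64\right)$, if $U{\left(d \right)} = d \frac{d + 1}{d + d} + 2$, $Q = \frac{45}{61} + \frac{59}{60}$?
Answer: $\frac{875561}{7320} \approx 119.61$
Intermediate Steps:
$Q = \frac{6299}{3660}$ ($Q = 45 \cdot \frac{1}{61} + 59 \cdot \frac{1}{60} = \frac{45}{61} + \frac{59}{60} = \frac{6299}{3660} \approx 1.721$)
$U{\left(d \right)} = \frac{5}{2} + \frac{d}{2}$ ($U{\left(d \right)} = d \frac{1 + d}{2 d} + 2 = \left(\frac{1}{2} + \frac{d}{2}\right) + 2 = \frac{5}{2} + \frac{d}{2}$)
$Q \left(U{\left(6 \right)} + 64\right) = \frac{6299 \left(\left(\frac{5}{2} + \frac{1}{2} \cdot 6\right) + 64\right)}{3660} = \frac{6299 \left(\left(\frac{5}{2} + 3\right) + 64\right)}{3660} = \frac{6299 \left(\frac{11}{2} + 64\right)}{3660} = \frac{6299}{3660} \cdot \frac{139}{2} = \frac{875561}{7320}$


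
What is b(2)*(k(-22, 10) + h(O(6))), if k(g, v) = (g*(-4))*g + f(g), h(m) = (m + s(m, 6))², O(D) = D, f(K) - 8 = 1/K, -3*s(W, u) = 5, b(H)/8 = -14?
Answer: 21169960/99 ≈ 2.1384e+5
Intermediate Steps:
b(H) = -112 (b(H) = 8*(-14) = -112)
s(W, u) = -5/3 (s(W, u) = -⅓*5 = -5/3)
f(K) = 8 + 1/K
h(m) = (-5/3 + m)² (h(m) = (m - 5/3)² = (-5/3 + m)²)
k(g, v) = 8 + 1/g - 4*g² (k(g, v) = (g*(-4))*g + (8 + 1/g) = (-4*g)*g + (8 + 1/g) = -4*g² + (8 + 1/g) = 8 + 1/g - 4*g²)
b(2)*(k(-22, 10) + h(O(6))) = -112*((8 + 1/(-22) - 4*(-22)²) + (-5 + 3*6)²/9) = -112*((8 - 1/22 - 4*484) + (-5 + 18)²/9) = -112*((8 - 1/22 - 1936) + (⅑)*13²) = -112*(-42417/22 + (⅑)*169) = -112*(-42417/22 + 169/9) = -112*(-378035/198) = 21169960/99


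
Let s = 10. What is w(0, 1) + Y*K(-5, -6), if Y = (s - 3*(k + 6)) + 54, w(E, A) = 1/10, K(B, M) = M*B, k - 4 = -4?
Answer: 13801/10 ≈ 1380.1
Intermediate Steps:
k = 0 (k = 4 - 4 = 0)
K(B, M) = B*M
w(E, A) = ⅒
Y = 46 (Y = (10 - 3*(0 + 6)) + 54 = (10 - 3*6) + 54 = (10 - 18) + 54 = -8 + 54 = 46)
w(0, 1) + Y*K(-5, -6) = ⅒ + 46*(-5*(-6)) = ⅒ + 46*30 = ⅒ + 1380 = 13801/10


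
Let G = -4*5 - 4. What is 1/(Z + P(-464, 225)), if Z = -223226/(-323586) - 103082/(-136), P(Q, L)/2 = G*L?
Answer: -11001924/110474216503 ≈ -9.9588e-5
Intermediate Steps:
G = -24 (G = -20 - 4 = -24)
P(Q, L) = -48*L (P(Q, L) = 2*(-24*L) = -48*L)
Z = 8346562697/11001924 (Z = -223226*(-1/323586) - 103082*(-1/136) = 111613/161793 + 51541/68 = 8346562697/11001924 ≈ 758.65)
1/(Z + P(-464, 225)) = 1/(8346562697/11001924 - 48*225) = 1/(8346562697/11001924 - 10800) = 1/(-110474216503/11001924) = -11001924/110474216503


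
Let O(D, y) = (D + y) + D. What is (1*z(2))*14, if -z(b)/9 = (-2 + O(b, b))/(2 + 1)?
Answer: -168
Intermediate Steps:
O(D, y) = y + 2*D
z(b) = 6 - 9*b (z(b) = -9*(-2 + (b + 2*b))/(2 + 1) = -9*(-2 + 3*b)/3 = -9*(-2/3 + b) = 6 - 9*b)
(1*z(2))*14 = (1*(6 - 9*2))*14 = (1*(6 - 18))*14 = (1*(-12))*14 = -12*14 = -168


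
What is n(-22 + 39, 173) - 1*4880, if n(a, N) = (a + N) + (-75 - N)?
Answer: -4938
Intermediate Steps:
n(a, N) = -75 + a (n(a, N) = (N + a) + (-75 - N) = -75 + a)
n(-22 + 39, 173) - 1*4880 = (-75 + (-22 + 39)) - 1*4880 = (-75 + 17) - 4880 = -58 - 4880 = -4938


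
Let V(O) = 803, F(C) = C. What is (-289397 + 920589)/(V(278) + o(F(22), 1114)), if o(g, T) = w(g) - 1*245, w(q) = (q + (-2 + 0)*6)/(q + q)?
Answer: 13886224/12281 ≈ 1130.7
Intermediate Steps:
w(q) = (-12 + q)/(2*q) (w(q) = (q - 2*6)/((2*q)) = (q - 12)*(1/(2*q)) = (-12 + q)*(1/(2*q)) = (-12 + q)/(2*q))
o(g, T) = -245 + (-12 + g)/(2*g) (o(g, T) = (-12 + g)/(2*g) - 1*245 = (-12 + g)/(2*g) - 245 = -245 + (-12 + g)/(2*g))
(-289397 + 920589)/(V(278) + o(F(22), 1114)) = (-289397 + 920589)/(803 + (-489/2 - 6/22)) = 631192/(803 + (-489/2 - 6*1/22)) = 631192/(803 + (-489/2 - 3/11)) = 631192/(803 - 5385/22) = 631192/(12281/22) = 631192*(22/12281) = 13886224/12281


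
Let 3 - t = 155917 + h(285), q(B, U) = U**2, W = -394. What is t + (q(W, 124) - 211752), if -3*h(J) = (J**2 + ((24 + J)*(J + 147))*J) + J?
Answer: 12356240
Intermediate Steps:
h(J) = -J/3 - J**2/3 - J*(24 + J)*(147 + J)/3 (h(J) = -((J**2 + ((24 + J)*(J + 147))*J) + J)/3 = -((J**2 + ((24 + J)*(147 + J))*J) + J)/3 = -((J**2 + J*(24 + J)*(147 + J)) + J)/3 = -(J + J**2 + J*(24 + J)*(147 + J))/3 = -J/3 - J**2/3 - J*(24 + J)*(147 + J)/3)
t = 12552616 (t = 3 - (155917 - 1/3*285*(3529 + 285**2 + 172*285)) = 3 - (155917 - 1/3*285*(3529 + 81225 + 49020)) = 3 - (155917 - 1/3*285*133774) = 3 - (155917 - 12708530) = 3 - 1*(-12552613) = 3 + 12552613 = 12552616)
t + (q(W, 124) - 211752) = 12552616 + (124**2 - 211752) = 12552616 + (15376 - 211752) = 12552616 - 196376 = 12356240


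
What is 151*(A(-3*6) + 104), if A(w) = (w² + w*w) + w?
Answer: 110834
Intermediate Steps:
A(w) = w + 2*w² (A(w) = (w² + w²) + w = 2*w² + w = w + 2*w²)
151*(A(-3*6) + 104) = 151*((-3*6)*(1 + 2*(-3*6)) + 104) = 151*(-18*(1 + 2*(-18)) + 104) = 151*(-18*(1 - 36) + 104) = 151*(-18*(-35) + 104) = 151*(630 + 104) = 151*734 = 110834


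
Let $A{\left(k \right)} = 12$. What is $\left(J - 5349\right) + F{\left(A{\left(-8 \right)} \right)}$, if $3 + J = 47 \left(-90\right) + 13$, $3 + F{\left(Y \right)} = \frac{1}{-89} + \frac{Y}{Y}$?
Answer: $- \frac{851820}{89} \approx -9571.0$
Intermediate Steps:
$F{\left(Y \right)} = - \frac{179}{89}$ ($F{\left(Y \right)} = -3 + \left(\frac{1}{-89} + \frac{Y}{Y}\right) = -3 + \left(- \frac{1}{89} + 1\right) = -3 + \frac{88}{89} = - \frac{179}{89}$)
$J = -4220$ ($J = -3 + \left(47 \left(-90\right) + 13\right) = -3 + \left(-4230 + 13\right) = -3 - 4217 = -4220$)
$\left(J - 5349\right) + F{\left(A{\left(-8 \right)} \right)} = \left(-4220 - 5349\right) - \frac{179}{89} = -9569 - \frac{179}{89} = - \frac{851820}{89}$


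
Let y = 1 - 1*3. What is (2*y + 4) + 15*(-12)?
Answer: -180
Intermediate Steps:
y = -2 (y = 1 - 3 = -2)
(2*y + 4) + 15*(-12) = (2*(-2) + 4) + 15*(-12) = (-4 + 4) - 180 = 0 - 180 = -180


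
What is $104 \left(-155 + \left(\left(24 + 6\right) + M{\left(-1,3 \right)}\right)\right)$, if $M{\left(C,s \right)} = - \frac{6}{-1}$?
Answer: $-12376$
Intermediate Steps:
$M{\left(C,s \right)} = 6$ ($M{\left(C,s \right)} = \left(-6\right) \left(-1\right) = 6$)
$104 \left(-155 + \left(\left(24 + 6\right) + M{\left(-1,3 \right)}\right)\right) = 104 \left(-155 + \left(\left(24 + 6\right) + 6\right)\right) = 104 \left(-155 + \left(30 + 6\right)\right) = 104 \left(-155 + 36\right) = 104 \left(-119\right) = -12376$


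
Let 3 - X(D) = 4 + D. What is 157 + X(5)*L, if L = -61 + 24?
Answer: 379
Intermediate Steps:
X(D) = -1 - D (X(D) = 3 - (4 + D) = 3 + (-4 - D) = -1 - D)
L = -37
157 + X(5)*L = 157 + (-1 - 1*5)*(-37) = 157 + (-1 - 5)*(-37) = 157 - 6*(-37) = 157 + 222 = 379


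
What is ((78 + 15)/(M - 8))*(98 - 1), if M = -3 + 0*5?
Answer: -9021/11 ≈ -820.09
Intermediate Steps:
M = -3 (M = -3 + 0 = -3)
((78 + 15)/(M - 8))*(98 - 1) = ((78 + 15)/(-3 - 8))*(98 - 1) = (93/(-11))*97 = (93*(-1/11))*97 = -93/11*97 = -9021/11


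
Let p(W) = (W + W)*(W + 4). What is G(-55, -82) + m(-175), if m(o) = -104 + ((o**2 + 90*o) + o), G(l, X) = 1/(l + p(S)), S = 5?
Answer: 510861/35 ≈ 14596.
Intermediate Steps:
p(W) = 2*W*(4 + W) (p(W) = (2*W)*(4 + W) = 2*W*(4 + W))
G(l, X) = 1/(90 + l) (G(l, X) = 1/(l + 2*5*(4 + 5)) = 1/(l + 2*5*9) = 1/(l + 90) = 1/(90 + l))
m(o) = -104 + o**2 + 91*o (m(o) = -104 + (o**2 + 91*o) = -104 + o**2 + 91*o)
G(-55, -82) + m(-175) = 1/(90 - 55) + (-104 + (-175)**2 + 91*(-175)) = 1/35 + (-104 + 30625 - 15925) = 1/35 + 14596 = 510861/35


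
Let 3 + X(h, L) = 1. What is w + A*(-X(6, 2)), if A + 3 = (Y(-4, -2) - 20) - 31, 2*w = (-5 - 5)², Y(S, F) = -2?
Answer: -62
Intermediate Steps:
X(h, L) = -2 (X(h, L) = -3 + 1 = -2)
w = 50 (w = (-5 - 5)²/2 = (½)*(-10)² = (½)*100 = 50)
A = -56 (A = -3 + ((-2 - 20) - 31) = -3 + (-22 - 31) = -3 - 53 = -56)
w + A*(-X(6, 2)) = 50 - (-56)*(-2) = 50 - 56*2 = 50 - 112 = -62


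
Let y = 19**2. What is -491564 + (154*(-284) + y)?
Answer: -534939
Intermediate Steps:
y = 361
-491564 + (154*(-284) + y) = -491564 + (154*(-284) + 361) = -491564 + (-43736 + 361) = -491564 - 43375 = -534939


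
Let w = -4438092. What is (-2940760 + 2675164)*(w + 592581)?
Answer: 1021352339556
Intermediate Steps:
(-2940760 + 2675164)*(w + 592581) = (-2940760 + 2675164)*(-4438092 + 592581) = -265596*(-3845511) = 1021352339556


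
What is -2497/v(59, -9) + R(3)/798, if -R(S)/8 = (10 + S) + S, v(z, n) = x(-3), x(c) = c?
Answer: 110679/133 ≈ 832.17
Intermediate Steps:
v(z, n) = -3
R(S) = -80 - 16*S (R(S) = -8*((10 + S) + S) = -8*(10 + 2*S) = -80 - 16*S)
-2497/v(59, -9) + R(3)/798 = -2497/(-3) + (-80 - 16*3)/798 = -2497*(-⅓) + (-80 - 48)*(1/798) = 2497/3 - 128*1/798 = 2497/3 - 64/399 = 110679/133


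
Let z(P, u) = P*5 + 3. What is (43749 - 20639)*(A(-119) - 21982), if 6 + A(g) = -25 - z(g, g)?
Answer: -495039310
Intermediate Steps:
z(P, u) = 3 + 5*P (z(P, u) = 5*P + 3 = 3 + 5*P)
A(g) = -34 - 5*g (A(g) = -6 + (-25 - (3 + 5*g)) = -6 + (-25 + (-3 - 5*g)) = -6 + (-28 - 5*g) = -34 - 5*g)
(43749 - 20639)*(A(-119) - 21982) = (43749 - 20639)*((-34 - 5*(-119)) - 21982) = 23110*((-34 + 595) - 21982) = 23110*(561 - 21982) = 23110*(-21421) = -495039310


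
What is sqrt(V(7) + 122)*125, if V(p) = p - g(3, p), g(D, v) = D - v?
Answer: 125*sqrt(133) ≈ 1441.6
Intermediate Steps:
V(p) = -3 + 2*p (V(p) = p - (3 - p) = p + (-3 + p) = -3 + 2*p)
sqrt(V(7) + 122)*125 = sqrt((-3 + 2*7) + 122)*125 = sqrt((-3 + 14) + 122)*125 = sqrt(11 + 122)*125 = sqrt(133)*125 = 125*sqrt(133)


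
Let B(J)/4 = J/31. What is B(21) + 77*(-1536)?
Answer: -3666348/31 ≈ -1.1827e+5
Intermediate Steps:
B(J) = 4*J/31 (B(J) = 4*(J/31) = 4*J/31)
B(21) + 77*(-1536) = (4/31)*21 + 77*(-1536) = 84/31 - 118272 = -3666348/31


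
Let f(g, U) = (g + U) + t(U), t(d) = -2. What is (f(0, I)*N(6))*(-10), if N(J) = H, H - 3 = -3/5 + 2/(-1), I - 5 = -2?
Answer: -4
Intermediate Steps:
I = 3 (I = 5 - 2 = 3)
H = ⅖ (H = 3 + (-3/5 + 2/(-1)) = 3 + (-3*⅕ + 2*(-1)) = 3 + (-⅗ - 2) = 3 - 13/5 = ⅖ ≈ 0.40000)
N(J) = ⅖
f(g, U) = -2 + U + g (f(g, U) = (g + U) - 2 = (U + g) - 2 = -2 + U + g)
(f(0, I)*N(6))*(-10) = ((-2 + 3 + 0)*(⅖))*(-10) = (1*(⅖))*(-10) = (⅖)*(-10) = -4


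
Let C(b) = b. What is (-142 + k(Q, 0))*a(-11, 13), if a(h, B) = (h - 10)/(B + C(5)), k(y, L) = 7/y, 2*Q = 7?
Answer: 490/3 ≈ 163.33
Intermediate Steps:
Q = 7/2 (Q = (½)*7 = 7/2 ≈ 3.5000)
a(h, B) = (-10 + h)/(5 + B) (a(h, B) = (h - 10)/(B + 5) = (-10 + h)/(5 + B))
(-142 + k(Q, 0))*a(-11, 13) = (-142 + 7/(7/2))*((-10 - 11)/(5 + 13)) = (-142 + 7*(2/7))*(-21/18) = (-142 + 2)*((1/18)*(-21)) = -140*(-7/6) = 490/3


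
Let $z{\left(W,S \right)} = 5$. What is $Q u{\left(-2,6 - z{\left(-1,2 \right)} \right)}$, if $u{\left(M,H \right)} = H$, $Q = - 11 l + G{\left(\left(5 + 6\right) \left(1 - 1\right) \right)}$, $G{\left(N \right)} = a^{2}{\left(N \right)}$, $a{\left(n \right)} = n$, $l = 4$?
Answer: $-44$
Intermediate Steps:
$G{\left(N \right)} = N^{2}$
$Q = -44$ ($Q = \left(-11\right) 4 + \left(\left(5 + 6\right) \left(1 - 1\right)\right)^{2} = -44 + \left(11 \cdot 0\right)^{2} = -44 + 0^{2} = -44 + 0 = -44$)
$Q u{\left(-2,6 - z{\left(-1,2 \right)} \right)} = - 44 \left(6 - 5\right) = \left(-44\right) 1 = -44$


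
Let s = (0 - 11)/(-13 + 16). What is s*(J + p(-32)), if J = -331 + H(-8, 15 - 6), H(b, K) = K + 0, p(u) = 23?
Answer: 3289/3 ≈ 1096.3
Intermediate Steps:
H(b, K) = K
s = -11/3 ≈ -3.6667
J = -322 (J = -331 + (15 - 6) = -331 + 9 = -322)
s*(J + p(-32)) = -11*(-322 + 23)/3 = -11/3*(-299) = 3289/3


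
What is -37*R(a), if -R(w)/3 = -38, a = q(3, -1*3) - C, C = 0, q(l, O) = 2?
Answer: -4218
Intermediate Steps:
a = 2 (a = 2 - 1*0 = 2 + 0 = 2)
R(w) = 114 (R(w) = -3*(-38) = 114)
-37*R(a) = -37*114 = -4218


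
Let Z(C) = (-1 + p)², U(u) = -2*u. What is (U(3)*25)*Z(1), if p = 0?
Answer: -150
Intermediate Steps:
Z(C) = 1 (Z(C) = (-1 + 0)² = (-1)² = 1)
(U(3)*25)*Z(1) = (-2*3*25)*1 = -6*25*1 = -150*1 = -150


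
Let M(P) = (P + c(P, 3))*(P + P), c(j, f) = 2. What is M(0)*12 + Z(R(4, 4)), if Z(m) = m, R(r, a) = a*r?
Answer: 16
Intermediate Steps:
M(P) = 2*P*(2 + P) (M(P) = (P + 2)*(P + P) = (2 + P)*(2*P) = 2*P*(2 + P))
M(0)*12 + Z(R(4, 4)) = (2*0*(2 + 0))*12 + 4*4 = (2*0*2)*12 + 16 = 0*12 + 16 = 0 + 16 = 16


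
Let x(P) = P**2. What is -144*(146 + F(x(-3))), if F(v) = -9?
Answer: -19728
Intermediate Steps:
-144*(146 + F(x(-3))) = -144*(146 - 9) = -144*137 = -19728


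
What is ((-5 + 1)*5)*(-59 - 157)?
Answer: 4320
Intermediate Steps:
((-5 + 1)*5)*(-59 - 157) = -4*5*(-216) = -20*(-216) = 4320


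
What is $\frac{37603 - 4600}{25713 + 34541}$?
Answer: $\frac{33003}{60254} \approx 0.54773$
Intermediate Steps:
$\frac{37603 - 4600}{25713 + 34541} = \frac{37603 + \left(3115 - 7715\right)}{60254} = \left(37603 - 4600\right) \frac{1}{60254} = 33003 \cdot \frac{1}{60254} = \frac{33003}{60254}$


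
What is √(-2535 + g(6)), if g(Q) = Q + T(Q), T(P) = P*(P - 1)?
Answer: 7*I*√51 ≈ 49.99*I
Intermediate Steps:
T(P) = P*(-1 + P)
g(Q) = Q + Q*(-1 + Q)
√(-2535 + g(6)) = √(-2535 + 6²) = √(-2535 + 36) = √(-2499) = 7*I*√51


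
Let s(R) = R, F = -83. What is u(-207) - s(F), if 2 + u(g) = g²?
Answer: 42930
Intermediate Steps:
u(g) = -2 + g²
u(-207) - s(F) = (-2 + (-207)²) - 1*(-83) = (-2 + 42849) + 83 = 42847 + 83 = 42930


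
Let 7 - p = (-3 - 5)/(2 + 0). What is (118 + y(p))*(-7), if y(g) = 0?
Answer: -826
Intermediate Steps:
p = 11 (p = 7 - (-3 - 5)/(2 + 0) = 7 - (-8)/2 = 7 - 1*(-4) = 7 + 4 = 11)
(118 + y(p))*(-7) = (118 + 0)*(-7) = 118*(-7) = -826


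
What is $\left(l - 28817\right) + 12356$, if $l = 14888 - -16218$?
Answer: $14645$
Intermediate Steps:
$l = 31106$ ($l = 14888 + 16218 = 31106$)
$\left(l - 28817\right) + 12356 = \left(31106 - 28817\right) + 12356 = 2289 + 12356 = 14645$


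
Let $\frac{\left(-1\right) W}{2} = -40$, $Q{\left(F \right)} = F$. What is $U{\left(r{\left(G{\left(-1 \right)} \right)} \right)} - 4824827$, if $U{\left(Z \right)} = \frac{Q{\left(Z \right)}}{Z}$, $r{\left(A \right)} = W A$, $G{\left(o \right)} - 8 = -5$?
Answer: $-4824826$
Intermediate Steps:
$W = 80$ ($W = \left(-2\right) \left(-40\right) = 80$)
$G{\left(o \right)} = 3$ ($G{\left(o \right)} = 8 - 5 = 3$)
$r{\left(A \right)} = 80 A$
$U{\left(Z \right)} = 1$ ($U{\left(Z \right)} = \frac{Z}{Z} = 1$)
$U{\left(r{\left(G{\left(-1 \right)} \right)} \right)} - 4824827 = 1 - 4824827 = -4824826$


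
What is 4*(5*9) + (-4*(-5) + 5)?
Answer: 205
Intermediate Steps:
4*(5*9) + (-4*(-5) + 5) = 4*45 + (20 + 5) = 180 + 25 = 205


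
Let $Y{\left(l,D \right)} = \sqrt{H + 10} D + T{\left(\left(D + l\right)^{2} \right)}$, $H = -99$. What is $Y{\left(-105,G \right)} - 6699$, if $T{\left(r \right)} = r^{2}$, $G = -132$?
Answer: $3154949862 - 132 i \sqrt{89} \approx 3.1549 \cdot 10^{9} - 1245.3 i$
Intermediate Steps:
$Y{\left(l,D \right)} = \left(D + l\right)^{4} + i D \sqrt{89}$ ($Y{\left(l,D \right)} = \sqrt{-99 + 10} D + \left(\left(D + l\right)^{2}\right)^{2} = \sqrt{-89} D + \left(D + l\right)^{4} = i \sqrt{89} D + \left(D + l\right)^{4} = i D \sqrt{89} + \left(D + l\right)^{4} = \left(D + l\right)^{4} + i D \sqrt{89}$)
$Y{\left(-105,G \right)} - 6699 = \left(\left(-132 - 105\right)^{4} + i \left(-132\right) \sqrt{89}\right) - 6699 = \left(\left(-237\right)^{4} - 132 i \sqrt{89}\right) - 6699 = \left(3154956561 - 132 i \sqrt{89}\right) - 6699 = 3154949862 - 132 i \sqrt{89}$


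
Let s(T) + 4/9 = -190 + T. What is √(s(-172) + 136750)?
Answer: 4*√76718/3 ≈ 369.31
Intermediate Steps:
s(T) = -1714/9 + T (s(T) = -4/9 + (-190 + T) = -1714/9 + T)
√(s(-172) + 136750) = √((-1714/9 - 172) + 136750) = √(-3262/9 + 136750) = √(1227488/9) = 4*√76718/3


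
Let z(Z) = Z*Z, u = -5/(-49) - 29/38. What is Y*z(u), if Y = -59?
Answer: -89406299/3467044 ≈ -25.787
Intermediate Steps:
u = -1231/1862 (u = -5*(-1/49) - 29*1/38 = 5/49 - 29/38 = -1231/1862 ≈ -0.66112)
z(Z) = Z²
Y*z(u) = -59*(-1231/1862)² = -59*1515361/3467044 = -89406299/3467044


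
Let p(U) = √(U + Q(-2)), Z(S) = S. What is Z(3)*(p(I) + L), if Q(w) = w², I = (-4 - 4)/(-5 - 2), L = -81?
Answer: -243 + 18*√7/7 ≈ -236.20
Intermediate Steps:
I = 8/7 (I = -8/(-7) = -8*(-⅐) = 8/7 ≈ 1.1429)
p(U) = √(4 + U) (p(U) = √(U + (-2)²) = √(U + 4) = √(4 + U))
Z(3)*(p(I) + L) = 3*(√(4 + 8/7) - 81) = 3*(√(36/7) - 81) = 3*(6*√7/7 - 81) = 3*(-81 + 6*√7/7) = -243 + 18*√7/7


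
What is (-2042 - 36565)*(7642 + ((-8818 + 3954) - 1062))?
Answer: -66249612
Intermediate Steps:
(-2042 - 36565)*(7642 + ((-8818 + 3954) - 1062)) = -38607*(7642 + (-4864 - 1062)) = -38607*(7642 - 5926) = -38607*1716 = -66249612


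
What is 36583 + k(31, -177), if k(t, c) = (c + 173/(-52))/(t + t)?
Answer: 117934215/3224 ≈ 36580.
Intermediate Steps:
k(t, c) = (-173/52 + c)/(2*t) (k(t, c) = (c + 173*(-1/52))/((2*t)) = (c - 173/52)*(1/(2*t)) = (-173/52 + c)*(1/(2*t)) = (-173/52 + c)/(2*t))
36583 + k(31, -177) = 36583 + (1/104)*(-173 + 52*(-177))/31 = 36583 + (1/104)*(1/31)*(-173 - 9204) = 36583 + (1/104)*(1/31)*(-9377) = 36583 - 9377/3224 = 117934215/3224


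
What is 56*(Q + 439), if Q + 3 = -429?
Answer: 392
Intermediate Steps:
Q = -432 (Q = -3 - 429 = -432)
56*(Q + 439) = 56*(-432 + 439) = 56*7 = 392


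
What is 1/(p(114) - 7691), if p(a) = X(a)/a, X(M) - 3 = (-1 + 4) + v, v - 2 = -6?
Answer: -57/438386 ≈ -0.00013002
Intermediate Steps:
v = -4 (v = 2 - 6 = -4)
X(M) = 2 (X(M) = 3 + ((-1 + 4) - 4) = 3 + (3 - 4) = 3 - 1 = 2)
p(a) = 2/a
1/(p(114) - 7691) = 1/(2/114 - 7691) = 1/(2*(1/114) - 7691) = 1/(1/57 - 7691) = 1/(-438386/57) = -57/438386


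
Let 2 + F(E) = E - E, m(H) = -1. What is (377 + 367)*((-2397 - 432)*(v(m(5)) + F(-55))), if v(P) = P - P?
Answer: 4209552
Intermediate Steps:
F(E) = -2 (F(E) = -2 + (E - E) = -2 + 0 = -2)
v(P) = 0
(377 + 367)*((-2397 - 432)*(v(m(5)) + F(-55))) = (377 + 367)*((-2397 - 432)*(0 - 2)) = 744*(-2829*(-2)) = 744*5658 = 4209552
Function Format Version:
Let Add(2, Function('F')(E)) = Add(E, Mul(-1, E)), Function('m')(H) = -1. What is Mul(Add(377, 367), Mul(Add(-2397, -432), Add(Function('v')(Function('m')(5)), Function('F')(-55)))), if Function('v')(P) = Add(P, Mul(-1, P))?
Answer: 4209552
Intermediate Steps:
Function('F')(E) = -2 (Function('F')(E) = Add(-2, Add(E, Mul(-1, E))) = Add(-2, 0) = -2)
Function('v')(P) = 0
Mul(Add(377, 367), Mul(Add(-2397, -432), Add(Function('v')(Function('m')(5)), Function('F')(-55)))) = Mul(Add(377, 367), Mul(Add(-2397, -432), Add(0, -2))) = Mul(744, Mul(-2829, -2)) = Mul(744, 5658) = 4209552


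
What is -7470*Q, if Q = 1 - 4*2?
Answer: 52290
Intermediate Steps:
Q = -7 (Q = 1 - 8 = -7)
-7470*Q = -7470*(-7) = 52290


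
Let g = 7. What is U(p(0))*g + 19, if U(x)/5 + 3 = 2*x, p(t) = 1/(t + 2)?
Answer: -51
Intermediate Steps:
p(t) = 1/(2 + t)
U(x) = -15 + 10*x (U(x) = -15 + 5*(2*x) = -15 + 10*x)
U(p(0))*g + 19 = (-15 + 10/(2 + 0))*7 + 19 = (-15 + 10/2)*7 + 19 = (-15 + 10*(½))*7 + 19 = (-15 + 5)*7 + 19 = -10*7 + 19 = -70 + 19 = -51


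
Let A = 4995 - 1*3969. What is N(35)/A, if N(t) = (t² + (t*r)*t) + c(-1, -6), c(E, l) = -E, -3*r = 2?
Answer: 614/1539 ≈ 0.39896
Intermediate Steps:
r = -⅔ (r = -⅓*2 = -⅔ ≈ -0.66667)
A = 1026 (A = 4995 - 3969 = 1026)
N(t) = 1 + t²/3 (N(t) = (t² + (t*(-⅔))*t) - 1*(-1) = (t² + (-2*t/3)*t) + 1 = (t² - 2*t²/3) + 1 = t²/3 + 1 = 1 + t²/3)
N(35)/A = (1 + (⅓)*35²)/1026 = (1 + (⅓)*1225)*(1/1026) = (1 + 1225/3)*(1/1026) = (1228/3)*(1/1026) = 614/1539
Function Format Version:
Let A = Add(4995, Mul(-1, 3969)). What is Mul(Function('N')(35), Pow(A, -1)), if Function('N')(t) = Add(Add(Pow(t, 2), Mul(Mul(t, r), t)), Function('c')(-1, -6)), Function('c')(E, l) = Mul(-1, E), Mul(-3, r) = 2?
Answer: Rational(614, 1539) ≈ 0.39896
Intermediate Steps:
r = Rational(-2, 3) (r = Mul(Rational(-1, 3), 2) = Rational(-2, 3) ≈ -0.66667)
A = 1026 (A = Add(4995, -3969) = 1026)
Function('N')(t) = Add(1, Mul(Rational(1, 3), Pow(t, 2))) (Function('N')(t) = Add(Add(Pow(t, 2), Mul(Mul(t, Rational(-2, 3)), t)), Mul(-1, -1)) = Add(Add(Pow(t, 2), Mul(Mul(Rational(-2, 3), t), t)), 1) = Add(Add(Pow(t, 2), Mul(Rational(-2, 3), Pow(t, 2))), 1) = Add(Mul(Rational(1, 3), Pow(t, 2)), 1) = Add(1, Mul(Rational(1, 3), Pow(t, 2))))
Mul(Function('N')(35), Pow(A, -1)) = Mul(Add(1, Mul(Rational(1, 3), Pow(35, 2))), Pow(1026, -1)) = Mul(Add(1, Mul(Rational(1, 3), 1225)), Rational(1, 1026)) = Mul(Add(1, Rational(1225, 3)), Rational(1, 1026)) = Mul(Rational(1228, 3), Rational(1, 1026)) = Rational(614, 1539)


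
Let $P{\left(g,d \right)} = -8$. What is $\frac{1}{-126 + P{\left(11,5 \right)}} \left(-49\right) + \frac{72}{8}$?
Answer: $\frac{1255}{134} \approx 9.3657$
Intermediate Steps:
$\frac{1}{-126 + P{\left(11,5 \right)}} \left(-49\right) + \frac{72}{8} = \frac{1}{-126 - 8} \left(-49\right) + \frac{72}{8} = \frac{1}{-134} \left(-49\right) + 72 \cdot \frac{1}{8} = \left(- \frac{1}{134}\right) \left(-49\right) + 9 = \frac{49}{134} + 9 = \frac{1255}{134}$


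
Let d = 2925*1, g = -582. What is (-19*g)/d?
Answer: 3686/975 ≈ 3.7805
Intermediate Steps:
d = 2925
(-19*g)/d = -19*(-582)/2925 = 11058*(1/2925) = 3686/975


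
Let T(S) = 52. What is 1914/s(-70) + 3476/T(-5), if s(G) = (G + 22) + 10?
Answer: 4070/247 ≈ 16.478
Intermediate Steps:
s(G) = 32 + G (s(G) = (22 + G) + 10 = 32 + G)
1914/s(-70) + 3476/T(-5) = 1914/(32 - 70) + 3476/52 = 1914/(-38) + 3476*(1/52) = 1914*(-1/38) + 869/13 = -957/19 + 869/13 = 4070/247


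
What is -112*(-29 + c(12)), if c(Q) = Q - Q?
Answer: 3248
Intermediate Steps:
c(Q) = 0
-112*(-29 + c(12)) = -112*(-29 + 0) = -112*(-29) = 3248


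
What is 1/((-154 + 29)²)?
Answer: 1/15625 ≈ 6.4000e-5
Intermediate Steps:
1/((-154 + 29)²) = 1/((-125)²) = 1/15625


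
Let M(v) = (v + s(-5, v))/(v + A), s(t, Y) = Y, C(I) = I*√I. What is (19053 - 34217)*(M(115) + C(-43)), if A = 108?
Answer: -15640 + 652052*I*√43 ≈ -15640.0 + 4.2758e+6*I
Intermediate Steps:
C(I) = I^(3/2)
M(v) = 2*v/(108 + v) (M(v) = (v + v)/(v + 108) = (2*v)/(108 + v) = 2*v/(108 + v))
(19053 - 34217)*(M(115) + C(-43)) = (19053 - 34217)*(2*115/(108 + 115) + (-43)^(3/2)) = -15164*(2*115/223 - 43*I*√43) = -15164*(2*115*(1/223) - 43*I*√43) = -15164*(230/223 - 43*I*√43) = -15640 + 652052*I*√43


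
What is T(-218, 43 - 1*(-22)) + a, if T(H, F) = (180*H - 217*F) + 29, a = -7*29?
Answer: -53519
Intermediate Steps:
a = -203
T(H, F) = 29 - 217*F + 180*H (T(H, F) = (-217*F + 180*H) + 29 = 29 - 217*F + 180*H)
T(-218, 43 - 1*(-22)) + a = (29 - 217*(43 - 1*(-22)) + 180*(-218)) - 203 = (29 - 217*(43 + 22) - 39240) - 203 = (29 - 217*65 - 39240) - 203 = (29 - 14105 - 39240) - 203 = -53316 - 203 = -53519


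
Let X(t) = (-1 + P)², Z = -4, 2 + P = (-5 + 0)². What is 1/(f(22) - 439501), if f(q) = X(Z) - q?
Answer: -1/439039 ≈ -2.2777e-6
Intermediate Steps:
P = 23 (P = -2 + (-5 + 0)² = -2 + (-5)² = -2 + 25 = 23)
X(t) = 484 (X(t) = (-1 + 23)² = 22² = 484)
f(q) = 484 - q
1/(f(22) - 439501) = 1/((484 - 1*22) - 439501) = 1/((484 - 22) - 439501) = 1/(462 - 439501) = 1/(-439039) = -1/439039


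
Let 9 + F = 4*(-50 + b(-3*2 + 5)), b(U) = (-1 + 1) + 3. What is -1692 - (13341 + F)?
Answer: -14836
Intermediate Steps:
b(U) = 3 (b(U) = 0 + 3 = 3)
F = -197 (F = -9 + 4*(-50 + 3) = -9 + 4*(-47) = -9 - 188 = -197)
-1692 - (13341 + F) = -1692 - (13341 - 197) = -1692 - 1*13144 = -1692 - 13144 = -14836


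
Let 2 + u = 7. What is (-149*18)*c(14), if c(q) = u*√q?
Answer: -13410*√14 ≈ -50176.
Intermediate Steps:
u = 5 (u = -2 + 7 = 5)
c(q) = 5*√q
(-149*18)*c(14) = (-149*18)*(5*√14) = -13410*√14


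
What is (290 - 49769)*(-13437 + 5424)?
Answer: 396475227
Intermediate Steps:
(290 - 49769)*(-13437 + 5424) = -49479*(-8013) = 396475227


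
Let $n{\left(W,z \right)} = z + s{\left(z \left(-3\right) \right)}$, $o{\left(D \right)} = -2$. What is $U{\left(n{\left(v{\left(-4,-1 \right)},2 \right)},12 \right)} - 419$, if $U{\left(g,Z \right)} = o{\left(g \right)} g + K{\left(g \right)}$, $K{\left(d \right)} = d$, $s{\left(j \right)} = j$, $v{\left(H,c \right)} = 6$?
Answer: $-415$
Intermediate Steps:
$n{\left(W,z \right)} = - 2 z$ ($n{\left(W,z \right)} = z + z \left(-3\right) = z - 3 z = - 2 z$)
$U{\left(g,Z \right)} = - g$ ($U{\left(g,Z \right)} = - 2 g + g = - g$)
$U{\left(n{\left(v{\left(-4,-1 \right)},2 \right)},12 \right)} - 419 = - \left(-2\right) 2 - 419 = \left(-1\right) \left(-4\right) - 419 = 4 - 419 = -415$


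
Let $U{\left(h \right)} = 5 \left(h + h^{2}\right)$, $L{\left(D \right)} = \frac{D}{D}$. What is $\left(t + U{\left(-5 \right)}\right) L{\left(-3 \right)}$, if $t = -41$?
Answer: $59$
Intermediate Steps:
$L{\left(D \right)} = 1$
$U{\left(h \right)} = 5 h + 5 h^{2}$
$\left(t + U{\left(-5 \right)}\right) L{\left(-3 \right)} = \left(-41 + 5 \left(-5\right) \left(1 - 5\right)\right) 1 = \left(-41 + 5 \left(-5\right) \left(-4\right)\right) 1 = \left(-41 + 100\right) 1 = 59 \cdot 1 = 59$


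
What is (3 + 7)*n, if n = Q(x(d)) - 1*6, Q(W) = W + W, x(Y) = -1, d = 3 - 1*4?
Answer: -80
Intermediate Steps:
d = -1 (d = 3 - 4 = -1)
Q(W) = 2*W
n = -8 (n = 2*(-1) - 1*6 = -2 - 6 = -8)
(3 + 7)*n = (3 + 7)*(-8) = 10*(-8) = -80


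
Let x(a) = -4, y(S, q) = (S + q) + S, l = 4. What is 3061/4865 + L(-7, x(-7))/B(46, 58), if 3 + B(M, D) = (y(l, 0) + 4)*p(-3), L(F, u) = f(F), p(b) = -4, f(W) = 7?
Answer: 122056/248115 ≈ 0.49193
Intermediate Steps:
y(S, q) = q + 2*S
L(F, u) = 7
B(M, D) = -51 (B(M, D) = -3 + ((0 + 2*4) + 4)*(-4) = -3 + ((0 + 8) + 4)*(-4) = -3 + (8 + 4)*(-4) = -3 + 12*(-4) = -3 - 48 = -51)
3061/4865 + L(-7, x(-7))/B(46, 58) = 3061/4865 + 7/(-51) = 3061*(1/4865) + 7*(-1/51) = 3061/4865 - 7/51 = 122056/248115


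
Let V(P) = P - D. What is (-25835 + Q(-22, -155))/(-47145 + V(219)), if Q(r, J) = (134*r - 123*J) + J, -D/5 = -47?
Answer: 9873/47161 ≈ 0.20935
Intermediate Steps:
D = 235 (D = -5*(-47) = 235)
Q(r, J) = -122*J + 134*r (Q(r, J) = (-123*J + 134*r) + J = -122*J + 134*r)
V(P) = -235 + P (V(P) = P - 1*235 = P - 235 = -235 + P)
(-25835 + Q(-22, -155))/(-47145 + V(219)) = (-25835 + (-122*(-155) + 134*(-22)))/(-47145 + (-235 + 219)) = (-25835 + (18910 - 2948))/(-47145 - 16) = (-25835 + 15962)/(-47161) = -9873*(-1/47161) = 9873/47161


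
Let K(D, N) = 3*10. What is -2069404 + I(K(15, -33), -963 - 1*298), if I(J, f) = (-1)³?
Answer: -2069405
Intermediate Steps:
K(D, N) = 30
I(J, f) = -1
-2069404 + I(K(15, -33), -963 - 1*298) = -2069404 - 1 = -2069405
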